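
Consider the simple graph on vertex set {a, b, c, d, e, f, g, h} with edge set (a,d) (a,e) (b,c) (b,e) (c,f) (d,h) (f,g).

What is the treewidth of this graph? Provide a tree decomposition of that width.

Treewidth 1.
One optimal decomposition is:
Bags: B1 = {d, h}  B2 = {a, d}  B3 = {a, e}  B4 = {b, e}  B5 = {b, c}  B6 = {c, f}  B7 = {f, g}
Tree: B1–B2, B2–B3, B3–B4, B4–B5, B5–B6, B6–B7

Every bag has size at most 2, so the width is 2 − 1 = 1 and tw(G) ≤ 1. Since G has at least one edge (e.g. h–d), it is not an edgeless graph, so tw(G) ≥ 1. The upper and lower bounds meet at 1, so that is the treewidth.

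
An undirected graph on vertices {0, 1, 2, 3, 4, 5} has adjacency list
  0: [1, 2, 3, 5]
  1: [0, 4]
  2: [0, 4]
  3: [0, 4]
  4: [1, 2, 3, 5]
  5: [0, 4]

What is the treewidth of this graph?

2

A width-2 tree decomposition is:
Bags: B1 = {0, 1, 4}  B2 = {0, 3, 4}  B3 = {0, 4, 5}  B4 = {0, 2, 4}
Tree: B1–B2, B2–B3, B3–B4
Every bag has size at most 3, so the width is 3 − 1 = 2 and tw(G) ≤ 2. For the lower bound, G contains the cycle 4–1–0–3–4, so G is not a forest; only forests have treewidth ≤ 1, hence tw(G) ≥ 2. Combining the bounds, tw(G) = 2.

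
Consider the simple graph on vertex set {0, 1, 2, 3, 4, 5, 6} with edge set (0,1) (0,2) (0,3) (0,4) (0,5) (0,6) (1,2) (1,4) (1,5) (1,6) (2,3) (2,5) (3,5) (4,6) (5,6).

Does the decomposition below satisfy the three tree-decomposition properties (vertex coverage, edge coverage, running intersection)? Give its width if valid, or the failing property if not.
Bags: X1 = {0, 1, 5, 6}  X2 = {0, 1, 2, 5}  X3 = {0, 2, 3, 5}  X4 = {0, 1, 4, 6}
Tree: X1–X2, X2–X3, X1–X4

Yes; width 3.

Vertex coverage: the bags together contain {0, 1, 2, 3, 4, 5, 6}, the full vertex set. Edge coverage: each edge of G has both endpoints in at least one bag. Running intersection: for every vertex, the bags containing it form a connected subtree. All three properties hold, so this is a valid tree decomposition of width max|bag| − 1 = 3, and hence tw(G) ≤ 3.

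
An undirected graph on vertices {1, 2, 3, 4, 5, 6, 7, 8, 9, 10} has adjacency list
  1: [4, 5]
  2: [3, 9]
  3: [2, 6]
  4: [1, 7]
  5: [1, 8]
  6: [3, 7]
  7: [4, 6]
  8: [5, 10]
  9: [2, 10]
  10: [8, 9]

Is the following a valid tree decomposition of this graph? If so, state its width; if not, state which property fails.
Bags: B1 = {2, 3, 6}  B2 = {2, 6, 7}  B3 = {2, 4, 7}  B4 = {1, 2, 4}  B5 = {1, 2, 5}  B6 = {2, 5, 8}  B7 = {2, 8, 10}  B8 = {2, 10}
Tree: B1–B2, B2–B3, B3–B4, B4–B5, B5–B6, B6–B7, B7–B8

No — vertex 9 appears in no bag.

A tree decomposition must satisfy three properties: every vertex lies in some bag; for every edge, both endpoints lie together in some bag; and for every vertex, the bags containing it form a connected subtree. Here vertex 9 appears in no bag, so the decomposition is invalid.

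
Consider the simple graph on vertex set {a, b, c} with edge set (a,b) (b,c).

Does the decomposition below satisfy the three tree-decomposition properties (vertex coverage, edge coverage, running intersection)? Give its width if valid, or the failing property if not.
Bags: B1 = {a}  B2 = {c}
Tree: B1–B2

No — vertex b appears in no bag.

A tree decomposition must satisfy three properties: every vertex lies in some bag; for every edge, both endpoints lie together in some bag; and for every vertex, the bags containing it form a connected subtree. Here vertex b appears in no bag, so the decomposition is invalid.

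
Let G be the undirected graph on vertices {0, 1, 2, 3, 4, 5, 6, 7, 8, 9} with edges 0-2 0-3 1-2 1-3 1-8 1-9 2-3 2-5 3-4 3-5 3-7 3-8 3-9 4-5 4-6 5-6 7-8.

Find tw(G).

2

A width-2 tree decomposition is:
Bags: B1 = {4, 5, 6}  B2 = {3, 4, 5}  B3 = {2, 3, 5}  B4 = {1, 2, 3}  B5 = {1, 3, 9}  B6 = {1, 3, 8}  B7 = {0, 2, 3}  B8 = {3, 7, 8}
Tree: B1–B2, B2–B3, B3–B4, B4–B5, B5–B6, B3–B7, B6–B8
Each bag holds 3 vertices, so the decomposition has width 2, which upper-bounds the treewidth. Conversely, {0, 2, 3} is a clique of size 3, and the vertices of any clique must share a bag in every tree decomposition; so some bag has ≥ 3 vertices and tw(G) ≥ 2. Therefore the treewidth is 2.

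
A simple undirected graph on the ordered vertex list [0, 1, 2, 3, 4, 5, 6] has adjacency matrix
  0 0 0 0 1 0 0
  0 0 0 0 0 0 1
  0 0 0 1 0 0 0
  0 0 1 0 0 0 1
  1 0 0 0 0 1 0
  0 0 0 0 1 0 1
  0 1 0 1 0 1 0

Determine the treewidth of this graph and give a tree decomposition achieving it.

Treewidth 1.
One optimal decomposition is:
Bags: B1 = {3, 6}  B2 = {5, 6}  B3 = {4, 5}  B4 = {0, 4}  B5 = {2, 3}  B6 = {1, 6}
Tree: B1–B2, B2–B3, B3–B4, B1–B5, B2–B6

Every bag has size at most 2, so the width is 2 − 1 = 1 and tw(G) ≤ 1. Any graph with an edge has treewidth ≥ 1, and G has the edge 6–3. Hence tw(G) = 1 exactly.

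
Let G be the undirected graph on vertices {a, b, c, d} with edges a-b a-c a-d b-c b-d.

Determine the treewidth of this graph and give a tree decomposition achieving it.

Treewidth 2.
One such decomposition:
Bags: B1 = {a, b, d}  B2 = {a, b, c}
Tree: B1–B2

Every bag has size at most 3, so the width is 3 − 1 = 2 and tw(G) ≤ 2. For the lower bound, the 3 vertices {a, b, d} are pairwise adjacent, and any tree decomposition puts a clique entirely inside one bag — forcing width ≥ 2. Combining the bounds, tw(G) = 2.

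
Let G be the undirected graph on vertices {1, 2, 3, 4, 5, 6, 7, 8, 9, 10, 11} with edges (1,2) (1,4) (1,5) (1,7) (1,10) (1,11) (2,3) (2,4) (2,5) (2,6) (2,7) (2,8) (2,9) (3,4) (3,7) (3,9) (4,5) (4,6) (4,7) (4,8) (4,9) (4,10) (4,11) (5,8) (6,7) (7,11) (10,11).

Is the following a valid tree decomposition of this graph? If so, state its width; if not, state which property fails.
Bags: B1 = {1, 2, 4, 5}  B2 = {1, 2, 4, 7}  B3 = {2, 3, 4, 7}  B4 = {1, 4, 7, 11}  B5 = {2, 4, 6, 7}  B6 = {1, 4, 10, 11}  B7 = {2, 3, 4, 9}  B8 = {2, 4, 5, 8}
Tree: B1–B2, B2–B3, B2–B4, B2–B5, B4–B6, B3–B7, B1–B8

Vertex coverage: the bags together contain {1, 2, 3, 4, 5, 6, 7, 8, 9, 10, 11}, the full vertex set. Edge coverage: each edge of G has both endpoints in at least one bag. Running intersection: for every vertex, the bags containing it form a connected subtree. All three properties hold, so this is a valid tree decomposition of width max|bag| − 1 = 3, and hence tw(G) ≤ 3.

Yes; width 3.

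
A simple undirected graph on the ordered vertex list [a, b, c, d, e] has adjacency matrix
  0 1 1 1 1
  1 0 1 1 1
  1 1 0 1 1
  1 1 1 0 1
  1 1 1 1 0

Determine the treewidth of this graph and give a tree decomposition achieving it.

Treewidth 4.
Bags: B1 = {a, b, c, d, e}
Tree: (single bag)

With just one bag of size 5, the width is 5 − 1 = 4, so tw(G) ≤ 4. Conversely, {a, b, c, d, e} is a clique of size 5, and the vertices of any clique must share a bag in every tree decomposition; so some bag has ≥ 5 vertices and tw(G) ≥ 4. Hence tw(G) = 4 exactly.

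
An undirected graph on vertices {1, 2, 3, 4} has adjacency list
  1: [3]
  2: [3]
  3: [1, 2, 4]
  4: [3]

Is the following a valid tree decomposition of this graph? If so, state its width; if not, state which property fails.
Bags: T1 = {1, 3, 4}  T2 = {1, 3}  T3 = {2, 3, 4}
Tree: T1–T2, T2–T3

No — bags containing vertex 4 are not connected in the tree.

A tree decomposition must satisfy three properties: every vertex lies in some bag; for every edge, both endpoints lie together in some bag; and for every vertex, the bags containing it form a connected subtree. Here bags containing vertex 4 are not connected in the tree, so the decomposition is invalid.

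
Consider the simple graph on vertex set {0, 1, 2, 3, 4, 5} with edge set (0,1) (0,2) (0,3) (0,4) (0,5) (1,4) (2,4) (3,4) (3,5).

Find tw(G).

2

A width-2 tree decomposition is:
Bags: B1 = {0, 3, 4}  B2 = {0, 2, 4}  B3 = {0, 3, 5}  B4 = {0, 1, 4}
Tree: B1–B2, B1–B3, B2–B4
Each bag holds 3 vertices, so the decomposition has width 2, which upper-bounds the treewidth. For the lower bound, the 3 vertices {0, 1, 4} are pairwise adjacent, and any tree decomposition puts a clique entirely inside one bag — forcing width ≥ 2. Therefore the treewidth is 2.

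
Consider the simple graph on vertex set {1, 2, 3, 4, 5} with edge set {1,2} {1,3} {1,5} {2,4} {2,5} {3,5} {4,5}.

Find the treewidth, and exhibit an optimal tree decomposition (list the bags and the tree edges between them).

Each bag holds 3 vertices, so the decomposition has width 2, which upper-bounds the treewidth. On the other hand G contains the 3-clique {1, 2, 5}. A clique must lie in a single bag of any decomposition, so no decomposition can have width below 2. Hence tw(G) = 2 exactly.

Treewidth 2.
One such decomposition:
Bags: B1 = {1, 2, 5}  B2 = {1, 3, 5}  B3 = {2, 4, 5}
Tree: B1–B2, B1–B3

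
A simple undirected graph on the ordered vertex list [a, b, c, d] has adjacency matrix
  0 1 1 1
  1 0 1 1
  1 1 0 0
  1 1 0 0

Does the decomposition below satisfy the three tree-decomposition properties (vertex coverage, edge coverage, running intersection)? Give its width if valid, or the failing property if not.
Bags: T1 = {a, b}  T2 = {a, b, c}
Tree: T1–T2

No — vertex d appears in no bag.

A tree decomposition must satisfy three properties: every vertex lies in some bag; for every edge, both endpoints lie together in some bag; and for every vertex, the bags containing it form a connected subtree. Here vertex d appears in no bag, so the decomposition is invalid.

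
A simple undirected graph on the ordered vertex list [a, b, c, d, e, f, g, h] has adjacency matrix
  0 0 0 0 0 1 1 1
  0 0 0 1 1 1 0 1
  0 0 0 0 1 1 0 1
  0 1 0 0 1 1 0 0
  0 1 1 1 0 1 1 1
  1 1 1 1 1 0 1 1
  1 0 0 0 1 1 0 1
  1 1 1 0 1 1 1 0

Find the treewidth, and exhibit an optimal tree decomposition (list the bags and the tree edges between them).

Treewidth 3.
One such decomposition:
Bags: B1 = {e, f, g, h}  B2 = {b, e, f, h}  B3 = {b, d, e, f}  B4 = {c, e, f, h}  B5 = {a, f, g, h}
Tree: B1–B2, B2–B3, B2–B4, B1–B5

Each bag holds 4 vertices, so the decomposition has width 3, which upper-bounds the treewidth. For the lower bound, the 4 vertices {b, d, e, f} are pairwise adjacent, and any tree decomposition puts a clique entirely inside one bag — forcing width ≥ 3. Therefore the treewidth is 3.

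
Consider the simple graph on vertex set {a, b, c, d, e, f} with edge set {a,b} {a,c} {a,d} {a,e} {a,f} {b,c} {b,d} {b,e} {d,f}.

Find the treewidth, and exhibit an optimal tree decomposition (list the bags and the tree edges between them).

Treewidth 2.
One optimal decomposition is:
Bags: B1 = {a, d, f}  B2 = {a, b, d}  B3 = {a, b, c}  B4 = {a, b, e}
Tree: B1–B2, B2–B3, B2–B4

The largest bag has 3 vertices, giving width 2; this decomposition certifies tw(G) ≤ 2. On the other hand G contains the 3-clique {a, d, f}. A clique must lie in a single bag of any decomposition, so no decomposition can have width below 2. Hence tw(G) = 2 exactly.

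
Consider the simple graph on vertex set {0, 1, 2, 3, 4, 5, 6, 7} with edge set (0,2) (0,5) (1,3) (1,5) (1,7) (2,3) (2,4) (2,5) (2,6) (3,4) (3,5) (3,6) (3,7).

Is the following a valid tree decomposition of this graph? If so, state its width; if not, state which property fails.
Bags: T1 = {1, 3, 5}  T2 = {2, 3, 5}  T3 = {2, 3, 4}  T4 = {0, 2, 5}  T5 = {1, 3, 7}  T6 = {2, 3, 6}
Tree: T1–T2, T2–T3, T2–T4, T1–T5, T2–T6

Yes; width 2.

Vertex coverage: the bags together contain {0, 1, 2, 3, 4, 5, 6, 7}, the full vertex set. Edge coverage: each edge of G has both endpoints in at least one bag. Running intersection: for every vertex, the bags containing it form a connected subtree. All three properties hold, so this is a valid tree decomposition of width max|bag| − 1 = 2, and hence tw(G) ≤ 2.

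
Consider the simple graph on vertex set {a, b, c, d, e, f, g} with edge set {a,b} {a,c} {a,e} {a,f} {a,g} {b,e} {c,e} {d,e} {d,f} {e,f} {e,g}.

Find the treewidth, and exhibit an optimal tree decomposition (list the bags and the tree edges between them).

Treewidth 2.
One optimal decomposition is:
Bags: B1 = {a, e, g}  B2 = {a, e, f}  B3 = {a, c, e}  B4 = {a, b, e}  B5 = {d, e, f}
Tree: B1–B2, B1–B3, B2–B4, B2–B5

The largest bag has 3 vertices, giving width 2; this decomposition certifies tw(G) ≤ 2. On the other hand G contains the 3-clique {d, e, f}. A clique must lie in a single bag of any decomposition, so no decomposition can have width below 2. The upper and lower bounds meet at 2, so that is the treewidth.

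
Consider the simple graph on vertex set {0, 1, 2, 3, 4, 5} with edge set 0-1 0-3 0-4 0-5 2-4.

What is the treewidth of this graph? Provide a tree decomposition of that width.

Every bag has size at most 2, so the width is 2 − 1 = 1 and tw(G) ≤ 1. Any graph with an edge has treewidth ≥ 1, and G has the edge 3–0. Hence tw(G) = 1 exactly.

Treewidth 1.
Bags: B1 = {0, 3}  B2 = {0, 5}  B3 = {0, 4}  B4 = {0, 1}  B5 = {2, 4}
Tree: B1–B2, B1–B3, B1–B4, B3–B5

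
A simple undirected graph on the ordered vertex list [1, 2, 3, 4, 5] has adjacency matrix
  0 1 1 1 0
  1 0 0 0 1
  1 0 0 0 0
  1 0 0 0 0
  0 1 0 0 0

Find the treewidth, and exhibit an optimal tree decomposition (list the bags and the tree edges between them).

The largest bag has 2 vertices, giving width 1; this decomposition certifies tw(G) ≤ 1. G has an edge, so its treewidth is at least 1. Combining the bounds, tw(G) = 1.

Treewidth 1.
One such decomposition:
Bags: B1 = {1, 3}  B2 = {1, 4}  B3 = {1, 2}  B4 = {2, 5}
Tree: B1–B2, B1–B3, B3–B4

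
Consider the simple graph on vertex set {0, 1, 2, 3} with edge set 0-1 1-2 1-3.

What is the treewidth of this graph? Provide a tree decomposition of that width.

Treewidth 1.
One such decomposition:
Bags: B1 = {0, 1}  B2 = {1, 2}  B3 = {1, 3}
Tree: B1–B2, B2–B3

Every bag has size at most 2, so the width is 2 − 1 = 1 and tw(G) ≤ 1. Since G has at least one edge (e.g. 1–0), it is not an edgeless graph, so tw(G) ≥ 1. Combining the bounds, tw(G) = 1.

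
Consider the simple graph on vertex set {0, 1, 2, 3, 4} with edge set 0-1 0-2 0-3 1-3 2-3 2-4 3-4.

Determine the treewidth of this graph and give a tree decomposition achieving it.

Treewidth 2.
Bags: B1 = {2, 3, 4}  B2 = {0, 2, 3}  B3 = {0, 1, 3}
Tree: B1–B2, B2–B3

The largest bag has 3 vertices, giving width 2; this decomposition certifies tw(G) ≤ 2. On the other hand G contains the 3-clique {0, 1, 3}. A clique must lie in a single bag of any decomposition, so no decomposition can have width below 2. Hence tw(G) = 2 exactly.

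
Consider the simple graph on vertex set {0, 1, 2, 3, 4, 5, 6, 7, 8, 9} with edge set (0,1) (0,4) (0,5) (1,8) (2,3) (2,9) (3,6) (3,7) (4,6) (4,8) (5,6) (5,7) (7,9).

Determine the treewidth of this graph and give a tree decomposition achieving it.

Each bag holds 3 vertices, so the decomposition has width 2, which upper-bounds the treewidth. The edges 1–8–4–0–1 form a cycle, so G is not a tree and its treewidth is at least 2. Combining the bounds, tw(G) = 2.

Treewidth 2.
One optimal decomposition is:
Bags: B1 = {0, 1, 8}  B2 = {0, 4, 8}  B3 = {0, 4, 5}  B4 = {4, 5, 6}  B5 = {5, 6, 7}  B6 = {3, 6, 7}  B7 = {3, 7, 9}  B8 = {2, 3, 9}
Tree: B1–B2, B2–B3, B3–B4, B4–B5, B5–B6, B6–B7, B7–B8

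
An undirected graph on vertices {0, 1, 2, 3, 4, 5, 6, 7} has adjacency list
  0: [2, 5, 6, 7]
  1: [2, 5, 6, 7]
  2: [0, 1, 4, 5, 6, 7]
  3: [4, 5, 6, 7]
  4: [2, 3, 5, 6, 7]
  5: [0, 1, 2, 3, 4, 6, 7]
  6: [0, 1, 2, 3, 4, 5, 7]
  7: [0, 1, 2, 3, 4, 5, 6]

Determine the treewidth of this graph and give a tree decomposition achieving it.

Each bag holds 5 vertices, so the decomposition has width 4, which upper-bounds the treewidth. For the lower bound, the 5 vertices {0, 2, 5, 6, 7} are pairwise adjacent, and any tree decomposition puts a clique entirely inside one bag — forcing width ≥ 4. Therefore the treewidth is 4.

Treewidth 4.
Bags: B1 = {1, 2, 5, 6, 7}  B2 = {2, 4, 5, 6, 7}  B3 = {0, 2, 5, 6, 7}  B4 = {3, 4, 5, 6, 7}
Tree: B1–B2, B1–B3, B2–B4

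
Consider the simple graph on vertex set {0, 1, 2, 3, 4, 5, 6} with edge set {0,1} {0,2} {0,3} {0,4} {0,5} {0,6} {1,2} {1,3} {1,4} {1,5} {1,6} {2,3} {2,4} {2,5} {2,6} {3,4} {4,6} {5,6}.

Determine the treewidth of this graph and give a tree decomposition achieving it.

Treewidth 4.
Bags: B1 = {0, 1, 2, 4, 6}  B2 = {0, 1, 2, 3, 4}  B3 = {0, 1, 2, 5, 6}
Tree: B1–B2, B1–B3

The largest bag has 5 vertices, giving width 4; this decomposition certifies tw(G) ≤ 4. For the lower bound, the 5 vertices {0, 1, 2, 3, 4} are pairwise adjacent, and any tree decomposition puts a clique entirely inside one bag — forcing width ≥ 4. Combining the bounds, tw(G) = 4.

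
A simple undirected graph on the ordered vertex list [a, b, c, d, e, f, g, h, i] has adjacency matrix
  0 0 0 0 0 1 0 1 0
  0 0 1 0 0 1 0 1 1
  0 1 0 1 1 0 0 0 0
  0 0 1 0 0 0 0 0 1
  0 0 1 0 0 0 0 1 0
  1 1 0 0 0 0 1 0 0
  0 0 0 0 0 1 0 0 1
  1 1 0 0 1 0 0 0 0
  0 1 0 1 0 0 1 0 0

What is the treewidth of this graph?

3

A width-3 tree decomposition is:
Bags: B1 = {c, d, e, i}  B2 = {b, c, e, i}  B3 = {b, e, h, i}  B4 = {b, g, h, i}  B5 = {b, f, g, h}  B6 = {a, f, g, h}
Tree: B1–B2, B2–B3, B3–B4, B4–B5, B5–B6
Each bag holds 4 vertices, so the decomposition has width 3, which upper-bounds the treewidth. For the lower bound: the 4 vertex sets {c,d,e}, {i}, {b}, {a,f,g,h} are disjoint, each induces a connected subgraph, and every pair is joined by at least one edge of G. Contracting each set to a single vertex therefore yields K_{4} as a minor, and since treewidth is minor-monotone, tw(G) ≥ tw(K_{4}) = 3. The upper and lower bounds meet at 3, so that is the treewidth.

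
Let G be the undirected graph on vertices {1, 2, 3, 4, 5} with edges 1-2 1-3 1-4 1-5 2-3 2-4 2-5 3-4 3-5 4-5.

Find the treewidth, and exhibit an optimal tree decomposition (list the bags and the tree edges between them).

A single bag containing all 5 vertices is trivially a valid decomposition of width 4. For the lower bound, the 5 vertices {1, 2, 3, 4, 5} are pairwise adjacent, and any tree decomposition puts a clique entirely inside one bag — forcing width ≥ 4. Therefore the treewidth is 4.

Treewidth 4.
Bags: B1 = {1, 2, 3, 4, 5}
Tree: (single bag)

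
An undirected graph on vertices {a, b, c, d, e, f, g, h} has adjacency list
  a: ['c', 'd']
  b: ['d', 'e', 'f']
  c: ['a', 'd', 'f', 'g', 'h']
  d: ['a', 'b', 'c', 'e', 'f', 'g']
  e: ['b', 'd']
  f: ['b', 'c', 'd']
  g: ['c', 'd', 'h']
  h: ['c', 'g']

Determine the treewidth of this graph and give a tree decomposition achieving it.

Treewidth 2.
One optimal decomposition is:
Bags: B1 = {c, g, h}  B2 = {c, d, g}  B3 = {c, d, f}  B4 = {a, c, d}  B5 = {b, d, f}  B6 = {b, d, e}
Tree: B1–B2, B2–B3, B3–B4, B3–B5, B5–B6

The largest bag has 3 vertices, giving width 2; this decomposition certifies tw(G) ≤ 2. For the lower bound, the 3 vertices {b, d, e} are pairwise adjacent, and any tree decomposition puts a clique entirely inside one bag — forcing width ≥ 2. The upper and lower bounds meet at 2, so that is the treewidth.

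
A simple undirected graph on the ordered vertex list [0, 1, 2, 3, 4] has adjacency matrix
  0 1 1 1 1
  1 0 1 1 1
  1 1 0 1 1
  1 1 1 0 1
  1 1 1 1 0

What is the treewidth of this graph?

4

A width-4 tree decomposition is:
Bags: B1 = {0, 1, 2, 3, 4}
Tree: (single bag)
With just one bag of size 5, the width is 5 − 1 = 4, so tw(G) ≤ 4. For the lower bound, the 5 vertices {0, 1, 2, 3, 4} are pairwise adjacent, and any tree decomposition puts a clique entirely inside one bag — forcing width ≥ 4. The upper and lower bounds meet at 4, so that is the treewidth.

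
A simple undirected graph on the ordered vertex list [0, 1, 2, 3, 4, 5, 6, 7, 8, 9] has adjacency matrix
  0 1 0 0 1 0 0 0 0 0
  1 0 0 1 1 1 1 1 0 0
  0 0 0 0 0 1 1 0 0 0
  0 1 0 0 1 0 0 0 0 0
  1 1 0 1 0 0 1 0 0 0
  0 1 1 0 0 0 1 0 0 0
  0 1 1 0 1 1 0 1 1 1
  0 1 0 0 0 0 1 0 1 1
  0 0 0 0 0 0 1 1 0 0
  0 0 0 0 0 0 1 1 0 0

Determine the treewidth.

A width-2 tree decomposition is:
Bags: B1 = {6, 7, 9}  B2 = {1, 6, 7}  B3 = {1, 4, 6}  B4 = {1, 5, 6}  B5 = {2, 5, 6}  B6 = {1, 3, 4}  B7 = {6, 7, 8}  B8 = {0, 1, 4}
Tree: B1–B2, B2–B3, B2–B4, B4–B5, B3–B6, B1–B7, B6–B8
The largest bag has 3 vertices, giving width 2; this decomposition certifies tw(G) ≤ 2. For the lower bound, the 3 vertices {0, 1, 4} are pairwise adjacent, and any tree decomposition puts a clique entirely inside one bag — forcing width ≥ 2. Combining the bounds, tw(G) = 2.

2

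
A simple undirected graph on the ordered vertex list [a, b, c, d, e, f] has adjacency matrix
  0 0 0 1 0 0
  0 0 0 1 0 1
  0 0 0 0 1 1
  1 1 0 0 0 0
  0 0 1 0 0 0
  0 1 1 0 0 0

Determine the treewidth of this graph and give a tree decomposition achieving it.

The largest bag has 2 vertices, giving width 1; this decomposition certifies tw(G) ≤ 1. Any graph with an edge has treewidth ≥ 1, and G has the edge e–c. Combining the bounds, tw(G) = 1.

Treewidth 1.
One optimal decomposition is:
Bags: B1 = {c, e}  B2 = {c, f}  B3 = {b, f}  B4 = {b, d}  B5 = {a, d}
Tree: B1–B2, B2–B3, B3–B4, B4–B5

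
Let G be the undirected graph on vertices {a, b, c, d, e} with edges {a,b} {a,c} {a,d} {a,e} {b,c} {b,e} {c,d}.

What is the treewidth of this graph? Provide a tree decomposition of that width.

Every bag has size at most 3, so the width is 3 − 1 = 2 and tw(G) ≤ 2. Conversely, {a, b, e} is a clique of size 3, and the vertices of any clique must share a bag in every tree decomposition; so some bag has ≥ 3 vertices and tw(G) ≥ 2. Combining the bounds, tw(G) = 2.

Treewidth 2.
One optimal decomposition is:
Bags: B1 = {a, b, c}  B2 = {a, b, e}  B3 = {a, c, d}
Tree: B1–B2, B1–B3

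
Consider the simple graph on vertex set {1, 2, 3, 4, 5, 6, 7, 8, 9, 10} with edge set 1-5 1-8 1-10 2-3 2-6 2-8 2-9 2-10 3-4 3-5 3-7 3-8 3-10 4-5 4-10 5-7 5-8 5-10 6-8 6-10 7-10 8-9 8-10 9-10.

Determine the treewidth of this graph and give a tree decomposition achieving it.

The largest bag has 4 vertices, giving width 3; this decomposition certifies tw(G) ≤ 3. For the lower bound, the 4 vertices {1, 5, 8, 10} are pairwise adjacent, and any tree decomposition puts a clique entirely inside one bag — forcing width ≥ 3. Therefore the treewidth is 3.

Treewidth 3.
Bags: B1 = {2, 3, 8, 10}  B2 = {2, 8, 9, 10}  B3 = {2, 6, 8, 10}  B4 = {3, 5, 8, 10}  B5 = {3, 4, 5, 10}  B6 = {1, 5, 8, 10}  B7 = {3, 5, 7, 10}
Tree: B1–B2, B1–B3, B1–B4, B4–B5, B4–B6, B4–B7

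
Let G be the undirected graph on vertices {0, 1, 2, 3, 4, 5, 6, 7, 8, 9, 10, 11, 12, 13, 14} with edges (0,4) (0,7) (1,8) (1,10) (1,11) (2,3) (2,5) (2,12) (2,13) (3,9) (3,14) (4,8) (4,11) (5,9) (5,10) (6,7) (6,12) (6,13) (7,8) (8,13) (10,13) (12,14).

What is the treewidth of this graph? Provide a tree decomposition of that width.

The largest bag has 4 vertices, giving width 3; this decomposition certifies tw(G) ≤ 3. For the lower bound: the 4 vertex sets {0,4,11}, {1}, {8}, {6,7,10,13} are disjoint, each induces a connected subgraph, and every pair is joined by at least one edge of G. Contracting each set to a single vertex therefore yields K_{4} as a minor, and since treewidth is minor-monotone, tw(G) ≥ tw(K_{4}) = 3. Combining the bounds, tw(G) = 3.

Treewidth 3.
Bags: B1 = {0, 1, 4, 11}  B2 = {0, 1, 4, 8}  B3 = {0, 1, 7, 8}  B4 = {1, 7, 8, 10}  B5 = {7, 8, 10, 13}  B6 = {6, 7, 10, 13}  B7 = {5, 6, 10, 13}  B8 = {2, 5, 6, 13}  B9 = {2, 5, 6, 12}  B10 = {2, 5, 9, 12}  B11 = {2, 3, 9, 12}  B12 = {3, 9, 12, 14}
Tree: B1–B2, B2–B3, B3–B4, B4–B5, B5–B6, B6–B7, B7–B8, B8–B9, B9–B10, B10–B11, B11–B12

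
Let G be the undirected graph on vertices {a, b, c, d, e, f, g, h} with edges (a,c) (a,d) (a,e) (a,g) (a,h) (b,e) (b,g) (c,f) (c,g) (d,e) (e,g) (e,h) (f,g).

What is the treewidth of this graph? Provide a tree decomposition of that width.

Treewidth 2.
Bags: B1 = {a, d, e}  B2 = {a, e, h}  B3 = {a, e, g}  B4 = {a, c, g}  B5 = {c, f, g}  B6 = {b, e, g}
Tree: B1–B2, B1–B3, B3–B4, B4–B5, B3–B6

Every bag has size at most 3, so the width is 3 − 1 = 2 and tw(G) ≤ 2. Conversely, {a, d, e} is a clique of size 3, and the vertices of any clique must share a bag in every tree decomposition; so some bag has ≥ 3 vertices and tw(G) ≥ 2. The upper and lower bounds meet at 2, so that is the treewidth.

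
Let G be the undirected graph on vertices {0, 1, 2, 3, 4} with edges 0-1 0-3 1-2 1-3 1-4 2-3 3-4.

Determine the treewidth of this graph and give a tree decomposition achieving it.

Treewidth 2.
One optimal decomposition is:
Bags: B1 = {1, 2, 3}  B2 = {1, 3, 4}  B3 = {0, 1, 3}
Tree: B1–B2, B2–B3

Every bag has size at most 3, so the width is 3 − 1 = 2 and tw(G) ≤ 2. Conversely, {0, 1, 3} is a clique of size 3, and the vertices of any clique must share a bag in every tree decomposition; so some bag has ≥ 3 vertices and tw(G) ≥ 2. Hence tw(G) = 2 exactly.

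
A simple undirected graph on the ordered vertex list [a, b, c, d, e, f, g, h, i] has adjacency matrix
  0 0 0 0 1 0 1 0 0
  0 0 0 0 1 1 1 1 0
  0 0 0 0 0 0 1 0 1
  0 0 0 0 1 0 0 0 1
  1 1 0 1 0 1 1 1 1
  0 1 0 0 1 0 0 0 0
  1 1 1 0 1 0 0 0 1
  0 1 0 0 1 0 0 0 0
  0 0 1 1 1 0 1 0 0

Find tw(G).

2

A width-2 tree decomposition is:
Bags: B1 = {a, e, g}  B2 = {e, g, i}  B3 = {c, g, i}  B4 = {b, e, g}  B5 = {d, e, i}  B6 = {b, e, f}  B7 = {b, e, h}
Tree: B1–B2, B2–B3, B1–B4, B2–B5, B4–B6, B6–B7
Each bag holds 3 vertices, so the decomposition has width 2, which upper-bounds the treewidth. Conversely, {d, e, i} is a clique of size 3, and the vertices of any clique must share a bag in every tree decomposition; so some bag has ≥ 3 vertices and tw(G) ≥ 2. Combining the bounds, tw(G) = 2.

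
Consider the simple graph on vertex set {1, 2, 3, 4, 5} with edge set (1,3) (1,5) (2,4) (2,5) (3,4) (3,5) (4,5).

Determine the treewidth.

2

A width-2 tree decomposition is:
Bags: B1 = {1, 3, 5}  B2 = {3, 4, 5}  B3 = {2, 4, 5}
Tree: B1–B2, B2–B3
The largest bag has 3 vertices, giving width 2; this decomposition certifies tw(G) ≤ 2. Conversely, {2, 4, 5} is a clique of size 3, and the vertices of any clique must share a bag in every tree decomposition; so some bag has ≥ 3 vertices and tw(G) ≥ 2. The upper and lower bounds meet at 2, so that is the treewidth.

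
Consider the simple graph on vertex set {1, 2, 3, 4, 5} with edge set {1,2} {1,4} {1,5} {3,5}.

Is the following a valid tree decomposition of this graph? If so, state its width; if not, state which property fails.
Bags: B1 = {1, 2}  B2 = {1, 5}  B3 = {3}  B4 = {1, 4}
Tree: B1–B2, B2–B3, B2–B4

No — edge (5,3) lies in no bag.

A tree decomposition must satisfy three properties: every vertex lies in some bag; for every edge, both endpoints lie together in some bag; and for every vertex, the bags containing it form a connected subtree. Here edge (5,3) lies in no bag, so the decomposition is invalid.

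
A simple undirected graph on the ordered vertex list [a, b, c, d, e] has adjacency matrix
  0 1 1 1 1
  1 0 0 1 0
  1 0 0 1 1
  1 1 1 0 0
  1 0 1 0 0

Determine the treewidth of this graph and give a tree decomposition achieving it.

Treewidth 2.
Bags: B1 = {a, c, d}  B2 = {a, b, d}  B3 = {a, c, e}
Tree: B1–B2, B1–B3

The largest bag has 3 vertices, giving width 2; this decomposition certifies tw(G) ≤ 2. For the lower bound, the 3 vertices {a, c, d} are pairwise adjacent, and any tree decomposition puts a clique entirely inside one bag — forcing width ≥ 2. Therefore the treewidth is 2.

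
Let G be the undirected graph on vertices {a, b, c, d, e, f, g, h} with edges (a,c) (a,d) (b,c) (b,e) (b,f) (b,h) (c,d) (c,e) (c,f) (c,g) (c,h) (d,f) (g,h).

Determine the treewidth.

A width-2 tree decomposition is:
Bags: B1 = {b, c, f}  B2 = {b, c, e}  B3 = {b, c, h}  B4 = {c, g, h}  B5 = {c, d, f}  B6 = {a, c, d}
Tree: B1–B2, B2–B3, B3–B4, B1–B5, B5–B6
Every bag has size at most 3, so the width is 3 − 1 = 2 and tw(G) ≤ 2. For the lower bound, the 3 vertices {a, c, d} are pairwise adjacent, and any tree decomposition puts a clique entirely inside one bag — forcing width ≥ 2. Therefore the treewidth is 2.

2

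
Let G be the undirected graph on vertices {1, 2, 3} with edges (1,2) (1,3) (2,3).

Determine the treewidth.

A width-2 tree decomposition is:
Bags: B1 = {1, 2, 3}
Tree: (single bag)
With just one bag of size 3, the width is 3 − 1 = 2, so tw(G) ≤ 2. On the other hand G contains the 3-clique {1, 2, 3}. A clique must lie in a single bag of any decomposition, so no decomposition can have width below 2. The upper and lower bounds meet at 2, so that is the treewidth.

2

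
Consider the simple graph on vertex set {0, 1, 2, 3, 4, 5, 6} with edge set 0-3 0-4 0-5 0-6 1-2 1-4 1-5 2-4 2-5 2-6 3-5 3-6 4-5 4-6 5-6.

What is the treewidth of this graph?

A width-3 tree decomposition is:
Bags: B1 = {1, 2, 4, 5}  B2 = {2, 4, 5, 6}  B3 = {0, 4, 5, 6}  B4 = {0, 3, 5, 6}
Tree: B1–B2, B2–B3, B3–B4
The largest bag has 4 vertices, giving width 3; this decomposition certifies tw(G) ≤ 3. On the other hand G contains the 4-clique {0, 3, 5, 6}. A clique must lie in a single bag of any decomposition, so no decomposition can have width below 3. Combining the bounds, tw(G) = 3.

3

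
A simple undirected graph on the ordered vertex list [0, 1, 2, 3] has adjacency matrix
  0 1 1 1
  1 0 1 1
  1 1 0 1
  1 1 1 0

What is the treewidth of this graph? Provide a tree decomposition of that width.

Treewidth 3.
One such decomposition:
Bags: B1 = {0, 1, 2, 3}
Tree: (single bag)

With just one bag of size 4, the width is 4 − 1 = 3, so tw(G) ≤ 3. On the other hand G contains the 4-clique {0, 1, 2, 3}. A clique must lie in a single bag of any decomposition, so no decomposition can have width below 3. Hence tw(G) = 3 exactly.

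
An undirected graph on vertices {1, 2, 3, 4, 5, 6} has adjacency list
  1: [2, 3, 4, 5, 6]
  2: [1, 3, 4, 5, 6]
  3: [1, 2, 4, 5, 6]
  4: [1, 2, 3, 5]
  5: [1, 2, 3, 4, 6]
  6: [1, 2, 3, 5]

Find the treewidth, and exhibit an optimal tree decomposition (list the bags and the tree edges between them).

Treewidth 4.
One such decomposition:
Bags: B1 = {1, 2, 3, 4, 5}  B2 = {1, 2, 3, 5, 6}
Tree: B1–B2

Every bag has size at most 5, so the width is 5 − 1 = 4 and tw(G) ≤ 4. On the other hand G contains the 5-clique {1, 2, 3, 4, 5}. A clique must lie in a single bag of any decomposition, so no decomposition can have width below 4. The upper and lower bounds meet at 4, so that is the treewidth.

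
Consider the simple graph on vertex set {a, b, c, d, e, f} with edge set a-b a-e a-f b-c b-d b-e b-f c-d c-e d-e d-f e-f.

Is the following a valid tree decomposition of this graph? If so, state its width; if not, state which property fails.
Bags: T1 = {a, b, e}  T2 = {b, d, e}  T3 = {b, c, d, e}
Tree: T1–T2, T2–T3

A tree decomposition must satisfy three properties: every vertex lies in some bag; for every edge, both endpoints lie together in some bag; and for every vertex, the bags containing it form a connected subtree. Here vertex f appears in no bag, so the decomposition is invalid.

No — vertex f appears in no bag.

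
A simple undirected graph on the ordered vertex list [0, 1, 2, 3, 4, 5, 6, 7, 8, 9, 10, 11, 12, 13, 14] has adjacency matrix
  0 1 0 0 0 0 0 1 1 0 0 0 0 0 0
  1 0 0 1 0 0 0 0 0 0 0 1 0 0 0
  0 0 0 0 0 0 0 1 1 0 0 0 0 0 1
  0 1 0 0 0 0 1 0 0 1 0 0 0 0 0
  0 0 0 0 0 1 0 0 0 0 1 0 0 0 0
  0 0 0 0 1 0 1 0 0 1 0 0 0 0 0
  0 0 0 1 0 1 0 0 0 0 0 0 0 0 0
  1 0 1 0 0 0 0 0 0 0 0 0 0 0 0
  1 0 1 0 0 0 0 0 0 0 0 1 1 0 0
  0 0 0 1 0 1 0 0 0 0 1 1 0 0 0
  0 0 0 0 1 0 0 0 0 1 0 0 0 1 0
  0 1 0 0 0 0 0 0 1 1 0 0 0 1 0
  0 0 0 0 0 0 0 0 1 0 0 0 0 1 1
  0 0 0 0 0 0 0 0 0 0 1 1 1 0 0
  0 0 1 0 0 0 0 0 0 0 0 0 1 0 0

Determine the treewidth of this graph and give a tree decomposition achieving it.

The largest bag has 4 vertices, giving width 3; this decomposition certifies tw(G) ≤ 3. For the lower bound: the 4 vertex sets {4,5,6}, {3}, {9}, {1,10,11,13} are disjoint, each induces a connected subgraph, and every pair is joined by at least one edge of G. Contracting each set to a single vertex therefore yields K_{4} as a minor, and since treewidth is minor-monotone, tw(G) ≥ tw(K_{4}) = 3. The upper and lower bounds meet at 3, so that is the treewidth.

Treewidth 3.
Bags: B1 = {3, 4, 5, 6}  B2 = {3, 4, 5, 9}  B3 = {3, 4, 9, 10}  B4 = {1, 3, 9, 10}  B5 = {1, 9, 10, 11}  B6 = {1, 10, 11, 13}  B7 = {0, 1, 11, 13}  B8 = {0, 8, 11, 13}  B9 = {0, 8, 12, 13}  B10 = {0, 7, 8, 12}  B11 = {2, 7, 8, 12}  B12 = {2, 7, 12, 14}
Tree: B1–B2, B2–B3, B3–B4, B4–B5, B5–B6, B6–B7, B7–B8, B8–B9, B9–B10, B10–B11, B11–B12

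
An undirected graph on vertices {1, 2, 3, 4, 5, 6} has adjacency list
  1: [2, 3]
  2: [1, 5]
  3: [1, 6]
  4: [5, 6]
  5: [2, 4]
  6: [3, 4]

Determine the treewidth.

2

A width-2 tree decomposition is:
Bags: B1 = {1, 3, 6}  B2 = {1, 4, 6}  B3 = {1, 4, 5}  B4 = {1, 2, 5}
Tree: B1–B2, B2–B3, B3–B4
Each bag holds 3 vertices, so the decomposition has width 2, which upper-bounds the treewidth. The edges 1–3–6–4–5–2–1 form a cycle, so G is not a tree and its treewidth is at least 2. Therefore the treewidth is 2.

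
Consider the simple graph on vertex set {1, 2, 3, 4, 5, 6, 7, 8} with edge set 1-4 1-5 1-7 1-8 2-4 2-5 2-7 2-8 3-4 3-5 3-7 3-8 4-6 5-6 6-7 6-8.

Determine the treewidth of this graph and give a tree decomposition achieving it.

Treewidth 4.
Bags: B1 = {1, 4, 5, 7, 8}  B2 = {4, 5, 6, 7, 8}  B3 = {3, 4, 5, 7, 8}  B4 = {2, 4, 5, 7, 8}
Tree: B1–B2, B2–B3, B3–B4

Each bag holds 5 vertices, so the decomposition has width 4, which upper-bounds the treewidth. For the lower bound: the 5 vertex sets {1,4}, {6,8}, {3,7}, {5}, {2} are disjoint, each induces a connected subgraph, and every pair is joined by at least one edge of G. Contracting each set to a single vertex therefore yields K_{5} as a minor, and since treewidth is minor-monotone, tw(G) ≥ tw(K_{5}) = 4. Therefore the treewidth is 4.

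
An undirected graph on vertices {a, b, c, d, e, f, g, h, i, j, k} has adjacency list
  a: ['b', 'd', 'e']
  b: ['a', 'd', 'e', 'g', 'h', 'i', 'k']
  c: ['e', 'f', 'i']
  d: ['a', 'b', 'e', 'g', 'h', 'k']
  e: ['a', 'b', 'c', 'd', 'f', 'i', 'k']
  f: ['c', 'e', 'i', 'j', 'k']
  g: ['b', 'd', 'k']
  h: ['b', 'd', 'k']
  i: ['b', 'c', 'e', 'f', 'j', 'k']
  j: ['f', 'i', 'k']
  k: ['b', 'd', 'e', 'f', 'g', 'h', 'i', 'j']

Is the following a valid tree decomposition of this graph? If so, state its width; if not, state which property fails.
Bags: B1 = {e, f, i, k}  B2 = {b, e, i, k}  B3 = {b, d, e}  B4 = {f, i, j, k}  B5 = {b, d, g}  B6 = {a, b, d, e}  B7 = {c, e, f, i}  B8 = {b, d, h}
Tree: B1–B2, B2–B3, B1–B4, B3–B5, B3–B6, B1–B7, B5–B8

A tree decomposition must satisfy three properties: every vertex lies in some bag; for every edge, both endpoints lie together in some bag; and for every vertex, the bags containing it form a connected subtree. Here edge (k,d) lies in no bag, so the decomposition is invalid.

No — edge (k,d) lies in no bag.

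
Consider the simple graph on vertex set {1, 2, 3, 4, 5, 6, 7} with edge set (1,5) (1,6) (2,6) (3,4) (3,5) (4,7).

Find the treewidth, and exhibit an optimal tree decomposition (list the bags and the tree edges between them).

Treewidth 1.
One optimal decomposition is:
Bags: B1 = {4, 7}  B2 = {3, 4}  B3 = {3, 5}  B4 = {1, 5}  B5 = {1, 6}  B6 = {2, 6}
Tree: B1–B2, B2–B3, B3–B4, B4–B5, B5–B6

Each bag holds 2 vertices, so the decomposition has width 1, which upper-bounds the treewidth. G has an edge, so its treewidth is at least 1. Therefore the treewidth is 1.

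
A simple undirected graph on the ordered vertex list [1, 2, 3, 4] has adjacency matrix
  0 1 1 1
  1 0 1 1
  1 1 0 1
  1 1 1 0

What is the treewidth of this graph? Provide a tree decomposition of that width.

A single bag containing all 4 vertices is trivially a valid decomposition of width 3. On the other hand G contains the 4-clique {1, 2, 3, 4}. A clique must lie in a single bag of any decomposition, so no decomposition can have width below 3. The upper and lower bounds meet at 3, so that is the treewidth.

Treewidth 3.
Bags: B1 = {1, 2, 3, 4}
Tree: (single bag)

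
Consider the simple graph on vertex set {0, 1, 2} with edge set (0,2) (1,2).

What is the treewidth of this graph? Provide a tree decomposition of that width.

Treewidth 1.
One such decomposition:
Bags: B1 = {0, 2}  B2 = {1, 2}
Tree: B1–B2

Every bag has size at most 2, so the width is 2 − 1 = 1 and tw(G) ≤ 1. G has an edge, so its treewidth is at least 1. Combining the bounds, tw(G) = 1.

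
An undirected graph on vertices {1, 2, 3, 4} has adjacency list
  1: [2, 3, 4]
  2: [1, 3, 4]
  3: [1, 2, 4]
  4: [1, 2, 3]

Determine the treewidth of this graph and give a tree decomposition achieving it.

Treewidth 3.
One optimal decomposition is:
Bags: B1 = {1, 2, 3, 4}
Tree: (single bag)

A single bag containing all 4 vertices is trivially a valid decomposition of width 3. On the other hand G contains the 4-clique {1, 2, 3, 4}. A clique must lie in a single bag of any decomposition, so no decomposition can have width below 3. Hence tw(G) = 3 exactly.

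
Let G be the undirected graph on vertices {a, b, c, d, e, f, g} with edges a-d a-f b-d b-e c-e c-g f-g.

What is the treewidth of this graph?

A width-2 tree decomposition is:
Bags: B1 = {c, e, g}  B2 = {b, e, g}  B3 = {b, d, g}  B4 = {a, d, g}  B5 = {a, f, g}
Tree: B1–B2, B2–B3, B3–B4, B4–B5
Each bag holds 3 vertices, so the decomposition has width 2, which upper-bounds the treewidth. The edges g–c–e–b–d–a–f–g form a cycle, so G is not a tree and its treewidth is at least 2. The upper and lower bounds meet at 2, so that is the treewidth.

2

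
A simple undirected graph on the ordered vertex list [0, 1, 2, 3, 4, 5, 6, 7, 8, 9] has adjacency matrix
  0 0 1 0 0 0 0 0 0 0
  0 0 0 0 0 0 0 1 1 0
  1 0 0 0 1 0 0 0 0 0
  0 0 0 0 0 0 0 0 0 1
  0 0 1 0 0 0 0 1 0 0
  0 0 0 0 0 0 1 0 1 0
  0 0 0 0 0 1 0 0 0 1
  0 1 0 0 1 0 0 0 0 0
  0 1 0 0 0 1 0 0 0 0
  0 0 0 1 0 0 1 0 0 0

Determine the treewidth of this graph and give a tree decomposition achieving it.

Each bag holds 2 vertices, so the decomposition has width 1, which upper-bounds the treewidth. Since G has at least one edge (e.g. 3–9), it is not an edgeless graph, so tw(G) ≥ 1. Hence tw(G) = 1 exactly.

Treewidth 1.
One such decomposition:
Bags: B1 = {3, 9}  B2 = {6, 9}  B3 = {5, 6}  B4 = {5, 8}  B5 = {1, 8}  B6 = {1, 7}  B7 = {4, 7}  B8 = {2, 4}  B9 = {0, 2}
Tree: B1–B2, B2–B3, B3–B4, B4–B5, B5–B6, B6–B7, B7–B8, B8–B9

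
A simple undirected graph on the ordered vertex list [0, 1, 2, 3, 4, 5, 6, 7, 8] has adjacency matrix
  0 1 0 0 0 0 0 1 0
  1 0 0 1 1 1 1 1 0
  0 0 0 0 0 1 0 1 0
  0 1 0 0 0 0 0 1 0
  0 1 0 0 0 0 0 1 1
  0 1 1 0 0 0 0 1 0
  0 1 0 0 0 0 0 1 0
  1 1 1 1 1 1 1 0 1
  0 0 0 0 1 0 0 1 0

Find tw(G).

A width-2 tree decomposition is:
Bags: B1 = {1, 6, 7}  B2 = {1, 4, 7}  B3 = {0, 1, 7}  B4 = {4, 7, 8}  B5 = {1, 5, 7}  B6 = {2, 5, 7}  B7 = {1, 3, 7}
Tree: B1–B2, B2–B3, B2–B4, B1–B5, B5–B6, B3–B7
Each bag holds 3 vertices, so the decomposition has width 2, which upper-bounds the treewidth. On the other hand G contains the 3-clique {4, 7, 8}. A clique must lie in a single bag of any decomposition, so no decomposition can have width below 2. Hence tw(G) = 2 exactly.

2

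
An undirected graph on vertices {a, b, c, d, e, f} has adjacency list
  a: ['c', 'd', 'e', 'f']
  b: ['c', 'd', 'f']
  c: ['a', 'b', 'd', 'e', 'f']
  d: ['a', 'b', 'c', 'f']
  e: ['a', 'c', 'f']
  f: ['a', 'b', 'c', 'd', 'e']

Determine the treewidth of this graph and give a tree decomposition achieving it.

Treewidth 3.
One optimal decomposition is:
Bags: B1 = {b, c, d, f}  B2 = {a, c, d, f}  B3 = {a, c, e, f}
Tree: B1–B2, B2–B3

Each bag holds 4 vertices, so the decomposition has width 3, which upper-bounds the treewidth. For the lower bound, the 4 vertices {a, c, d, f} are pairwise adjacent, and any tree decomposition puts a clique entirely inside one bag — forcing width ≥ 3. The upper and lower bounds meet at 3, so that is the treewidth.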